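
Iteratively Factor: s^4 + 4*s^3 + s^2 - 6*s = (s + 2)*(s^3 + 2*s^2 - 3*s) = (s - 1)*(s + 2)*(s^2 + 3*s) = s*(s - 1)*(s + 2)*(s + 3)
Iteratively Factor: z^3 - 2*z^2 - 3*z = (z - 3)*(z^2 + z) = z*(z - 3)*(z + 1)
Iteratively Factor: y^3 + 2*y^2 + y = (y + 1)*(y^2 + y) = (y + 1)^2*(y)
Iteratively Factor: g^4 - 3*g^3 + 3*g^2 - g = (g - 1)*(g^3 - 2*g^2 + g) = (g - 1)^2*(g^2 - g) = (g - 1)^3*(g)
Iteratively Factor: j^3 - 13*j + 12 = (j - 3)*(j^2 + 3*j - 4) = (j - 3)*(j + 4)*(j - 1)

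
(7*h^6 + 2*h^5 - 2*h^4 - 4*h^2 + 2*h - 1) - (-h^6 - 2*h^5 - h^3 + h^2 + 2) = 8*h^6 + 4*h^5 - 2*h^4 + h^3 - 5*h^2 + 2*h - 3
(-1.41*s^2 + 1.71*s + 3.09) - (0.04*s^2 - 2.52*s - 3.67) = -1.45*s^2 + 4.23*s + 6.76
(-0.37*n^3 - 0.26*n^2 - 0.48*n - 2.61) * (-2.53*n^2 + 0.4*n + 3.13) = 0.9361*n^5 + 0.5098*n^4 - 0.0477000000000001*n^3 + 5.5975*n^2 - 2.5464*n - 8.1693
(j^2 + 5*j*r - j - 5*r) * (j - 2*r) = j^3 + 3*j^2*r - j^2 - 10*j*r^2 - 3*j*r + 10*r^2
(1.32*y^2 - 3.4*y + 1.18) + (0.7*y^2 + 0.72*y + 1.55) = 2.02*y^2 - 2.68*y + 2.73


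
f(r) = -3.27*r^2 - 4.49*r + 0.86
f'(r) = -6.54*r - 4.49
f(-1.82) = -1.80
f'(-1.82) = 7.41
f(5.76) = -133.49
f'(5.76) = -42.16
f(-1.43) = 0.59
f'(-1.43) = 4.86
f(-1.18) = 1.61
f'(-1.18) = 3.23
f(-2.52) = -8.59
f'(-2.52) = 11.99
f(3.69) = -60.23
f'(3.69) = -28.62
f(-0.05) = 1.08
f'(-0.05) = -4.16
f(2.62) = -33.35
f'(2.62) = -21.62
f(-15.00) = -667.54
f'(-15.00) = 93.61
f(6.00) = -143.80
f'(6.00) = -43.73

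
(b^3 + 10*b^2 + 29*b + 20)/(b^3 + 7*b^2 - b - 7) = (b^2 + 9*b + 20)/(b^2 + 6*b - 7)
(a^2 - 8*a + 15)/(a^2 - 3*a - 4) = (-a^2 + 8*a - 15)/(-a^2 + 3*a + 4)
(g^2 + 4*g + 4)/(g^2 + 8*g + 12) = (g + 2)/(g + 6)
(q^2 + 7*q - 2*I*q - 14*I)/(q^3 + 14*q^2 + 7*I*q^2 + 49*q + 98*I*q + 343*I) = (q - 2*I)/(q^2 + 7*q*(1 + I) + 49*I)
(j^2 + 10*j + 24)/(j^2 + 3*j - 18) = (j + 4)/(j - 3)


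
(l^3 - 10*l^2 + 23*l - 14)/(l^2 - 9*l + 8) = (l^2 - 9*l + 14)/(l - 8)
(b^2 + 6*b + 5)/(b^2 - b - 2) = (b + 5)/(b - 2)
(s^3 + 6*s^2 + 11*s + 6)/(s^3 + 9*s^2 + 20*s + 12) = (s + 3)/(s + 6)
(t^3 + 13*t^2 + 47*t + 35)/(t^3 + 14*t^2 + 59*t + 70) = (t + 1)/(t + 2)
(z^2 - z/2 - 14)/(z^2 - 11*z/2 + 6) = (2*z + 7)/(2*z - 3)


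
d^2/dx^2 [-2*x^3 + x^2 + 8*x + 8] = 2 - 12*x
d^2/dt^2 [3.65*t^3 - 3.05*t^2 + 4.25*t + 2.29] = 21.9*t - 6.1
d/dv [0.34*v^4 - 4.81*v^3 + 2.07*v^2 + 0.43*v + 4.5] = 1.36*v^3 - 14.43*v^2 + 4.14*v + 0.43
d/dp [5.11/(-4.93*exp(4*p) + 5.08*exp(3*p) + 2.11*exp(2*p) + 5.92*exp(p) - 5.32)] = (100.7692*exp(3*p) - 77.8764*exp(2*p) - 21.5642*exp(p) - 30.2512)*exp(p)/(-4.93*exp(4*p) + 5.08*exp(3*p) + 2.11*exp(2*p) + 5.92*exp(p) - 5.32)^2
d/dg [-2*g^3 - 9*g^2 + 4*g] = -6*g^2 - 18*g + 4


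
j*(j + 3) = j^2 + 3*j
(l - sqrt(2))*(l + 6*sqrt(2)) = l^2 + 5*sqrt(2)*l - 12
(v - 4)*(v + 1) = v^2 - 3*v - 4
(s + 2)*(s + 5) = s^2 + 7*s + 10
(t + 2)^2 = t^2 + 4*t + 4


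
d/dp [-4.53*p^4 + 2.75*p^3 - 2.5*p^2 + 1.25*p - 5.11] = -18.12*p^3 + 8.25*p^2 - 5.0*p + 1.25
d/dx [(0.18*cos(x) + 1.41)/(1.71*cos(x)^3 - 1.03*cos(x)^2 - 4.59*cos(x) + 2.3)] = (0.6156*cos(x)^3 + 7.0479*cos(x)^2 - 2.9046*cos(x) - 6.8859)*sin(x)/(2.9241*cos(x)^6 - 3.5226*cos(x)^5 - 14.6369*cos(x)^4 + 17.3214*cos(x)^3 + 16.3301*cos(x)^2 - 21.114*cos(x) + 5.29)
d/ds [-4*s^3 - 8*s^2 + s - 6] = -12*s^2 - 16*s + 1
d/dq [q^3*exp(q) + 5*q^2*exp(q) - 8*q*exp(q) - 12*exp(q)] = (q^3 + 8*q^2 + 2*q - 20)*exp(q)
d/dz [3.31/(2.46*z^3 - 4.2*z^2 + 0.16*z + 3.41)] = (-24.4278*z^2 + 27.804*z - 0.5296)/(2.46*z^3 - 4.2*z^2 + 0.16*z + 3.41)^2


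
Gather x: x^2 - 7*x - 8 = x^2 - 7*x - 8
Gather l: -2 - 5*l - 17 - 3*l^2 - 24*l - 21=-3*l^2 - 29*l - 40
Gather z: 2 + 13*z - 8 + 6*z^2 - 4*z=6*z^2 + 9*z - 6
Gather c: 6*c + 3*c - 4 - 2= 9*c - 6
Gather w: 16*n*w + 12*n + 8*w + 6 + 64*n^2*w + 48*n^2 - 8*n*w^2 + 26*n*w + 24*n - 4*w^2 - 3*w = 48*n^2 + 36*n + w^2*(-8*n - 4) + w*(64*n^2 + 42*n + 5) + 6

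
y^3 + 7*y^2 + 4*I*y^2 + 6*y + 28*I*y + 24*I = (y + 1)*(y + 6)*(y + 4*I)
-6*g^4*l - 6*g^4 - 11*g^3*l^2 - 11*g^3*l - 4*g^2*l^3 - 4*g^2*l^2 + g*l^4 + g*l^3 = (-6*g + l)*(g + l)^2*(g*l + g)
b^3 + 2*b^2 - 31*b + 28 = (b - 4)*(b - 1)*(b + 7)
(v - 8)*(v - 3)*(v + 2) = v^3 - 9*v^2 + 2*v + 48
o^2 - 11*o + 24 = (o - 8)*(o - 3)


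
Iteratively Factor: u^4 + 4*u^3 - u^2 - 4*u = (u + 1)*(u^3 + 3*u^2 - 4*u) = (u + 1)*(u + 4)*(u^2 - u) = (u - 1)*(u + 1)*(u + 4)*(u)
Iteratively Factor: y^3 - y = (y)*(y^2 - 1) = y*(y + 1)*(y - 1)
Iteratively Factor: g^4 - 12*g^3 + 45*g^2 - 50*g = (g - 2)*(g^3 - 10*g^2 + 25*g) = (g - 5)*(g - 2)*(g^2 - 5*g) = g*(g - 5)*(g - 2)*(g - 5)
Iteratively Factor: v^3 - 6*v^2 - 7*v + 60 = (v - 5)*(v^2 - v - 12) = (v - 5)*(v - 4)*(v + 3)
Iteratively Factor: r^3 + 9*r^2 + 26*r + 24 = (r + 2)*(r^2 + 7*r + 12) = (r + 2)*(r + 3)*(r + 4)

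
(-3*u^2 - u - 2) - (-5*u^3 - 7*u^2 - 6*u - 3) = 5*u^3 + 4*u^2 + 5*u + 1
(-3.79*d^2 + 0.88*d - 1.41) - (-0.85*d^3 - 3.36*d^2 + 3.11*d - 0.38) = 0.85*d^3 - 0.43*d^2 - 2.23*d - 1.03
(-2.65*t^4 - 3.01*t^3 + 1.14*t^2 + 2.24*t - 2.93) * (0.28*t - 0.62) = -0.742*t^5 + 0.8002*t^4 + 2.1854*t^3 - 0.0795999999999999*t^2 - 2.2092*t + 1.8166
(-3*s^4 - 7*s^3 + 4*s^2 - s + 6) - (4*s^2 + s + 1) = -3*s^4 - 7*s^3 - 2*s + 5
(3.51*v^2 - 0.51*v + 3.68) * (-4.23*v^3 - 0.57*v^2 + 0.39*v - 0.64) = -14.8473*v^5 + 0.156600000000001*v^4 - 13.9068*v^3 - 4.5429*v^2 + 1.7616*v - 2.3552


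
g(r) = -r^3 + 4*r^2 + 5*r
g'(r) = -3*r^2 + 8*r + 5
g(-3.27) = 61.39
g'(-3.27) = -53.24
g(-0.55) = -1.37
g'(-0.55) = -0.31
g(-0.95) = -0.28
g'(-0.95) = -5.31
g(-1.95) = 12.87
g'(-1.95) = -22.01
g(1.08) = 8.81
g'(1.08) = 10.14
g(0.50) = 3.38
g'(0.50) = 8.25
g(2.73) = 23.12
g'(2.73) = 4.48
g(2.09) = 18.79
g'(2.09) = 8.62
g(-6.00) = 330.00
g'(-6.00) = -151.00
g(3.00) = 24.00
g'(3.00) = 2.00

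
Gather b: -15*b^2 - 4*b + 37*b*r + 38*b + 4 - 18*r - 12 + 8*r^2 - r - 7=-15*b^2 + b*(37*r + 34) + 8*r^2 - 19*r - 15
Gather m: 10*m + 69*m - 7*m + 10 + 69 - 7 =72*m + 72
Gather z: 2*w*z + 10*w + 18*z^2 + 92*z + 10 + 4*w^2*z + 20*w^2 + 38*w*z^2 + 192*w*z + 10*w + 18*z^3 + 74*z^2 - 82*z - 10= 20*w^2 + 20*w + 18*z^3 + z^2*(38*w + 92) + z*(4*w^2 + 194*w + 10)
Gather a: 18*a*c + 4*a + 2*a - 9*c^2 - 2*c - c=a*(18*c + 6) - 9*c^2 - 3*c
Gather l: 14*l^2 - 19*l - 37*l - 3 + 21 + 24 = 14*l^2 - 56*l + 42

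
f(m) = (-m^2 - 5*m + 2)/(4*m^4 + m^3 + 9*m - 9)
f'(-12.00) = 0.00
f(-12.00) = 0.00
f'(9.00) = 0.00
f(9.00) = 0.00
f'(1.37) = 0.55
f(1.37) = -0.34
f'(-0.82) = 0.17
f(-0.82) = -0.36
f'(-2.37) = 0.22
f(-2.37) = 0.10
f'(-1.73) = 13.17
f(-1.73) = 1.26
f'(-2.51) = 0.15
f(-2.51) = 0.07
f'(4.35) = 0.01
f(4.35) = -0.03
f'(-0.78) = 0.15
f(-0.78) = -0.35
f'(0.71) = 27.04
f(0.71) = 1.66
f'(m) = (-2*m - 5)/(4*m^4 + m^3 + 9*m - 9) + (-m^2 - 5*m + 2)*(-16*m^3 - 3*m^2 - 9)/(4*m^4 + m^3 + 9*m - 9)^2 = (-(2*m + 5)*(4*m^4 + m^3 + 9*m - 9) + (m^2 + 5*m - 2)*(16*m^3 + 3*m^2 + 9))/(4*m^4 + m^3 + 9*m - 9)^2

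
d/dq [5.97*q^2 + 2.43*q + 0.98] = 11.94*q + 2.43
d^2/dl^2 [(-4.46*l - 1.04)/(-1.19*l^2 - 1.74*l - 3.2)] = ((2.38*l + 1.74)*(4.46*l + 1.04)*(4.76*l + 3.48) - (31.8444*l + 17.996)*(1.19*l^2 + 1.74*l + 3.2))/(1.19*l^2 + 1.74*l + 3.2)^3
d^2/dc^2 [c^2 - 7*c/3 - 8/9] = 2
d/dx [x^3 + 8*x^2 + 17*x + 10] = 3*x^2 + 16*x + 17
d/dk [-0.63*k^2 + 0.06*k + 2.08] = 0.06 - 1.26*k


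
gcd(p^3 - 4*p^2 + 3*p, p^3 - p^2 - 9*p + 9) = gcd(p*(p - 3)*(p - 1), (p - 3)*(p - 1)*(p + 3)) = p^2 - 4*p + 3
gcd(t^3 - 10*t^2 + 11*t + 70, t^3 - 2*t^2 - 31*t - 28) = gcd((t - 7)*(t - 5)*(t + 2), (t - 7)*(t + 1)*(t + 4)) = t - 7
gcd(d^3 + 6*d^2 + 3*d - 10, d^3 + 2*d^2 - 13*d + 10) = d^2 + 4*d - 5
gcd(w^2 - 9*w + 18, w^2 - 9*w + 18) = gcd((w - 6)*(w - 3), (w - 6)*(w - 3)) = w^2 - 9*w + 18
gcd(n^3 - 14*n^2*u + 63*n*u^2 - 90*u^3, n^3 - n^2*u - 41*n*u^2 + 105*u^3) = n^2 - 8*n*u + 15*u^2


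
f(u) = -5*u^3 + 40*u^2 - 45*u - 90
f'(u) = -15*u^2 + 80*u - 45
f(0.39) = -101.76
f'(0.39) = -16.08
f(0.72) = -103.53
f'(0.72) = 4.82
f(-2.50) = 350.62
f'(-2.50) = -338.75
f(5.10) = 57.64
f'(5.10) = -27.15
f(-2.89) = 494.82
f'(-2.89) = -401.48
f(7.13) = -189.71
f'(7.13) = -237.15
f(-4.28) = 1227.35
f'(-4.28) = -662.18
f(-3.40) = 721.92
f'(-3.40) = -490.40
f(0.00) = -90.00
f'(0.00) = -45.00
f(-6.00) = 2700.00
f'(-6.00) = -1065.00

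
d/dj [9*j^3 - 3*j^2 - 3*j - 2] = 27*j^2 - 6*j - 3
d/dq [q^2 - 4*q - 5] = 2*q - 4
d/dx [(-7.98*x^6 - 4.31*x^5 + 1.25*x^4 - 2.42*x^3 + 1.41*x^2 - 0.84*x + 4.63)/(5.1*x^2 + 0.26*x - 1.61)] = (-162.792*x^7 - 76.317*x^6 + 85.3544*x^5 + 23.3285*x^4 - 9.3084*x^3 + 16.3392*x^2 - 51.7662*x + 0.1486)/(26.01*x^4 + 2.652*x^3 - 16.3544*x^2 - 0.8372*x + 2.5921)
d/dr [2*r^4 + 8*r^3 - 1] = 8*r^2*(r + 3)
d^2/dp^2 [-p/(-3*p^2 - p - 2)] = 2*(p*(6*p + 1)^2 - (9*p + 1)*(3*p^2 + p + 2))/(3*p^2 + p + 2)^3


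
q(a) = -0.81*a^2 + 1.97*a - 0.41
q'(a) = 1.97 - 1.62*a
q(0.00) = -0.41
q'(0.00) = 1.97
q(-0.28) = -1.03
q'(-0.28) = 2.42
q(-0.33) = -1.15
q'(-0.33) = 2.50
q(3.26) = -2.60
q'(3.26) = -3.31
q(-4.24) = -23.32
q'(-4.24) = 8.84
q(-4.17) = -22.71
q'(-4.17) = 8.73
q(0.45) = 0.31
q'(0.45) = 1.24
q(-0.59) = -1.85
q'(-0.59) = 2.93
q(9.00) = -48.29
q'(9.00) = -12.61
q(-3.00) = -13.61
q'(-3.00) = 6.83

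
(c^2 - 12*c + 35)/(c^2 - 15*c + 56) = (c - 5)/(c - 8)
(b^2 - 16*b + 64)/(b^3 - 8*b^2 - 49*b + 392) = (b - 8)/(b^2 - 49)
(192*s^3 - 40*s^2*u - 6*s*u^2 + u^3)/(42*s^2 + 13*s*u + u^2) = (32*s^2 - 12*s*u + u^2)/(7*s + u)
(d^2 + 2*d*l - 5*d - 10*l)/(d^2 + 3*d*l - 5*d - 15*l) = (d + 2*l)/(d + 3*l)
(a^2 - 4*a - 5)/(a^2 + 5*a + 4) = (a - 5)/(a + 4)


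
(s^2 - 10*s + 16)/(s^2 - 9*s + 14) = (s - 8)/(s - 7)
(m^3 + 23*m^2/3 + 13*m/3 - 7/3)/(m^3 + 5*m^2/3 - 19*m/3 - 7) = (3*m^2 + 20*m - 7)/(3*m^2 + 2*m - 21)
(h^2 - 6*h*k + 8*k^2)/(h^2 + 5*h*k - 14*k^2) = (h - 4*k)/(h + 7*k)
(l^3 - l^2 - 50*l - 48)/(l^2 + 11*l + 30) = (l^2 - 7*l - 8)/(l + 5)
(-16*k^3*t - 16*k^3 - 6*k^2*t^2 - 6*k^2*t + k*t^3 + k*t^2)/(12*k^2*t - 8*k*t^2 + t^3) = k*(-16*k^2*t - 16*k^2 - 6*k*t^2 - 6*k*t + t^3 + t^2)/(t*(12*k^2 - 8*k*t + t^2))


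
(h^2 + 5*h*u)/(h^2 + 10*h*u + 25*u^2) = h/(h + 5*u)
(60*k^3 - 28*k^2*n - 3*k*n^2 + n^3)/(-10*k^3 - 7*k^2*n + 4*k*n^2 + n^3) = (-6*k + n)/(k + n)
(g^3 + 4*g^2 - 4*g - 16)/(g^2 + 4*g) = g - 4/g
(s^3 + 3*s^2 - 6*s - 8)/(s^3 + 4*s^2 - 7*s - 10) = (s + 4)/(s + 5)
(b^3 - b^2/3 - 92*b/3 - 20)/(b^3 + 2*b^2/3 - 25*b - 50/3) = (b - 6)/(b - 5)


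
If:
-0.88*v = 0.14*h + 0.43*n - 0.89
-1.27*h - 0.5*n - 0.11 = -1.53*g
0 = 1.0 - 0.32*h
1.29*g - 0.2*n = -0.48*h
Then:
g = -4.62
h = 3.12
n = -22.29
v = 11.41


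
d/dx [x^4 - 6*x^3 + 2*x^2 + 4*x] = 4*x^3 - 18*x^2 + 4*x + 4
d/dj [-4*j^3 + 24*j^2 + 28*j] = -12*j^2 + 48*j + 28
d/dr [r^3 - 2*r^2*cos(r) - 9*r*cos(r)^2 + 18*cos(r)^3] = 2*r^2*sin(r) + 3*r^2 + 9*r*sin(2*r) - 4*r*cos(r) - 54*sin(r)*cos(r)^2 - 9*cos(r)^2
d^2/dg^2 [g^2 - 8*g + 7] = 2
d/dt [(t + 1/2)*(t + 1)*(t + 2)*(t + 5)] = 4*t^3 + 51*t^2/2 + 42*t + 37/2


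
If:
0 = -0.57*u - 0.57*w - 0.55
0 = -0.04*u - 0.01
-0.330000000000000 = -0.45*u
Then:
No Solution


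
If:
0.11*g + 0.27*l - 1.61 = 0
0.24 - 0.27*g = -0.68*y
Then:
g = 2.51851851851852*y + 0.888888888888889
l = 5.60082304526749 - 1.02606310013717*y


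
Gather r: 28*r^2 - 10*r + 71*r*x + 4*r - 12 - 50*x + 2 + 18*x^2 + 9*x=28*r^2 + r*(71*x - 6) + 18*x^2 - 41*x - 10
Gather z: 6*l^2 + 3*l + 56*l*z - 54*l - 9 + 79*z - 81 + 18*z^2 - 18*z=6*l^2 - 51*l + 18*z^2 + z*(56*l + 61) - 90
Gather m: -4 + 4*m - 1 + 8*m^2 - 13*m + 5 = 8*m^2 - 9*m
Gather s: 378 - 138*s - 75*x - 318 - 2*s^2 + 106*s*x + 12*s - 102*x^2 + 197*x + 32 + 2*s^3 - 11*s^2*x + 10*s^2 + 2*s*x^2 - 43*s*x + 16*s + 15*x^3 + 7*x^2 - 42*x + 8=2*s^3 + s^2*(8 - 11*x) + s*(2*x^2 + 63*x - 110) + 15*x^3 - 95*x^2 + 80*x + 100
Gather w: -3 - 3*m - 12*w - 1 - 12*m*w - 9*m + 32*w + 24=-12*m + w*(20 - 12*m) + 20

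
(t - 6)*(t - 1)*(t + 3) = t^3 - 4*t^2 - 15*t + 18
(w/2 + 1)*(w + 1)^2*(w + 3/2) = w^4/2 + 11*w^3/4 + 11*w^2/2 + 19*w/4 + 3/2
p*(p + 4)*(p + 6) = p^3 + 10*p^2 + 24*p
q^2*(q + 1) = q^3 + q^2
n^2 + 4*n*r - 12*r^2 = (n - 2*r)*(n + 6*r)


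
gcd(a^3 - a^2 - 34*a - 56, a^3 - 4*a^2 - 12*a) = a + 2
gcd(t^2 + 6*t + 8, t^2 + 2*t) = t + 2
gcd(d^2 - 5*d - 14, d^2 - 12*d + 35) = d - 7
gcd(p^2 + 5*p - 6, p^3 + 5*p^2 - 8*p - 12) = p + 6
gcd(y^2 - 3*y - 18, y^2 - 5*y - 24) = y + 3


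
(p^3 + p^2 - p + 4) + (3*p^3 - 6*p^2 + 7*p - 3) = 4*p^3 - 5*p^2 + 6*p + 1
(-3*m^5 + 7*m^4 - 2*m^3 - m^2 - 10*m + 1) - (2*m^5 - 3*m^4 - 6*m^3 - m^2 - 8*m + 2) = -5*m^5 + 10*m^4 + 4*m^3 - 2*m - 1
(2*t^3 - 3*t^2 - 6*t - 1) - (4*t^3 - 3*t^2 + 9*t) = -2*t^3 - 15*t - 1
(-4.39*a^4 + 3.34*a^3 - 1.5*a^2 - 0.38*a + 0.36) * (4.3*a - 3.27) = -18.877*a^5 + 28.7173*a^4 - 17.3718*a^3 + 3.271*a^2 + 2.7906*a - 1.1772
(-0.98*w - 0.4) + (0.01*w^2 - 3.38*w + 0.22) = 0.01*w^2 - 4.36*w - 0.18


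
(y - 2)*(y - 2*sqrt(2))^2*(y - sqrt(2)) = y^4 - 5*sqrt(2)*y^3 - 2*y^3 + 10*sqrt(2)*y^2 + 16*y^2 - 32*y - 8*sqrt(2)*y + 16*sqrt(2)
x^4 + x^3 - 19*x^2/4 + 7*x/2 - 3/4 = (x - 1)*(x - 1/2)^2*(x + 3)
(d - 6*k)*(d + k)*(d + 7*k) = d^3 + 2*d^2*k - 41*d*k^2 - 42*k^3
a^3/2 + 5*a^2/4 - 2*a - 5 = (a/2 + 1)*(a - 2)*(a + 5/2)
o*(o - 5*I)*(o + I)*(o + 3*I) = o^4 - I*o^3 + 17*o^2 + 15*I*o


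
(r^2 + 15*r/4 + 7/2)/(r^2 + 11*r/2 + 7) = (4*r + 7)/(2*(2*r + 7))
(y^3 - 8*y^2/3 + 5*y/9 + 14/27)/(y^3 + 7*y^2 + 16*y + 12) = (27*y^3 - 72*y^2 + 15*y + 14)/(27*(y^3 + 7*y^2 + 16*y + 12))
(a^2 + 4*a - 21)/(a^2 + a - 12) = (a + 7)/(a + 4)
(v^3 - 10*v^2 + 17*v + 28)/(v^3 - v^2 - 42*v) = (v^2 - 3*v - 4)/(v*(v + 6))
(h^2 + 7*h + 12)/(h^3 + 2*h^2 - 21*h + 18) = (h^2 + 7*h + 12)/(h^3 + 2*h^2 - 21*h + 18)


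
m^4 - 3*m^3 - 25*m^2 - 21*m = m*(m - 7)*(m + 1)*(m + 3)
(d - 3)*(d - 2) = d^2 - 5*d + 6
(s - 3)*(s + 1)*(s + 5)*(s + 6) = s^4 + 9*s^3 + 5*s^2 - 93*s - 90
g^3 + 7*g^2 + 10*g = g*(g + 2)*(g + 5)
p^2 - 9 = (p - 3)*(p + 3)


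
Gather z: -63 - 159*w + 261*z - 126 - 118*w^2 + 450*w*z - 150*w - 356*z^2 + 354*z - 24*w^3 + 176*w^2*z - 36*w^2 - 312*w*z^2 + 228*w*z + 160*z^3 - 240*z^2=-24*w^3 - 154*w^2 - 309*w + 160*z^3 + z^2*(-312*w - 596) + z*(176*w^2 + 678*w + 615) - 189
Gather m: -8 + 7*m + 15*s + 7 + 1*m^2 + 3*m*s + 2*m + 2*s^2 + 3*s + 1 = m^2 + m*(3*s + 9) + 2*s^2 + 18*s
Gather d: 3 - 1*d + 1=4 - d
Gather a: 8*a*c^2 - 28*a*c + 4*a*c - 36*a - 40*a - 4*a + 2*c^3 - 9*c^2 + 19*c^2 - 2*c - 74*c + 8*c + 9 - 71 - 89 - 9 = a*(8*c^2 - 24*c - 80) + 2*c^3 + 10*c^2 - 68*c - 160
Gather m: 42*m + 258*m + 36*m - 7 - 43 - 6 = 336*m - 56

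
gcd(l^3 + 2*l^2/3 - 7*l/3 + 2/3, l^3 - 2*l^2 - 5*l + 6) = l^2 + l - 2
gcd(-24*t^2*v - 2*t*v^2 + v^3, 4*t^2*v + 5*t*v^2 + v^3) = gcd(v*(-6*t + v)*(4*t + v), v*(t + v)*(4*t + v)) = 4*t*v + v^2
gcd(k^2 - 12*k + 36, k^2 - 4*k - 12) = k - 6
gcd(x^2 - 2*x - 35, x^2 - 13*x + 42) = x - 7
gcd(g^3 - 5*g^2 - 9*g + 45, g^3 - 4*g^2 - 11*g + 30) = g^2 - 2*g - 15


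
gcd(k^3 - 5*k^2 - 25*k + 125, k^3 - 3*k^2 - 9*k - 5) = k - 5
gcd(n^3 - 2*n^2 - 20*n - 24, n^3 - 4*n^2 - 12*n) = n^2 - 4*n - 12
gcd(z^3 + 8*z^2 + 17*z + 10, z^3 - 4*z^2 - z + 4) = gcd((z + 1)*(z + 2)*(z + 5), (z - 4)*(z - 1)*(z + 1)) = z + 1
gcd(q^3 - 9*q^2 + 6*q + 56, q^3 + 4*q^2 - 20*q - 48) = q^2 - 2*q - 8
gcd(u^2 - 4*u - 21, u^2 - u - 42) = u - 7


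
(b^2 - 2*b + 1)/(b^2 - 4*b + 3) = (b - 1)/(b - 3)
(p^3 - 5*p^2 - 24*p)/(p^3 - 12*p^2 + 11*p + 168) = p/(p - 7)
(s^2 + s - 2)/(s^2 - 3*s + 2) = (s + 2)/(s - 2)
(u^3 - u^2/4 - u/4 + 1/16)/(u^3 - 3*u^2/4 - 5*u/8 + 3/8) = (4*u^2 + u - 1/2)/(4*u^2 - u - 3)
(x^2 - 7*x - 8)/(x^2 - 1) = (x - 8)/(x - 1)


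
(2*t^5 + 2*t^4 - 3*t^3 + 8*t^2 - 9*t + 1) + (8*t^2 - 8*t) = 2*t^5 + 2*t^4 - 3*t^3 + 16*t^2 - 17*t + 1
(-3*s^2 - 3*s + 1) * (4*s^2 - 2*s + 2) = -12*s^4 - 6*s^3 + 4*s^2 - 8*s + 2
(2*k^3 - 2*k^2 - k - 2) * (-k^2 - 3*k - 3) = -2*k^5 - 4*k^4 + k^3 + 11*k^2 + 9*k + 6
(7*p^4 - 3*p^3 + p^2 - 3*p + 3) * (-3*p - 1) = -21*p^5 + 2*p^4 + 8*p^2 - 6*p - 3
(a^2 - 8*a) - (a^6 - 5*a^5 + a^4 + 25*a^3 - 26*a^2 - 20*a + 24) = -a^6 + 5*a^5 - a^4 - 25*a^3 + 27*a^2 + 12*a - 24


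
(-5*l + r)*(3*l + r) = -15*l^2 - 2*l*r + r^2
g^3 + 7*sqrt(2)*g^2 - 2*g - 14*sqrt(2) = (g - sqrt(2))*(g + sqrt(2))*(g + 7*sqrt(2))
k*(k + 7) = k^2 + 7*k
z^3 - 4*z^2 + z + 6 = (z - 3)*(z - 2)*(z + 1)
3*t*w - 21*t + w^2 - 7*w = (3*t + w)*(w - 7)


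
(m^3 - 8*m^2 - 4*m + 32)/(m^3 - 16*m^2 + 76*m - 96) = (m + 2)/(m - 6)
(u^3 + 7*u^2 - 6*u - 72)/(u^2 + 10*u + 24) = u - 3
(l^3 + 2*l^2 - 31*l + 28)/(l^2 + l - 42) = (l^2 - 5*l + 4)/(l - 6)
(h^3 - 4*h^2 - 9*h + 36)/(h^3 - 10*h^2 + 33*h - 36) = (h + 3)/(h - 3)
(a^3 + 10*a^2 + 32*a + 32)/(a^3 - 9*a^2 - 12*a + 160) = (a^2 + 6*a + 8)/(a^2 - 13*a + 40)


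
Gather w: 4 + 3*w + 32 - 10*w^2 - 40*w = -10*w^2 - 37*w + 36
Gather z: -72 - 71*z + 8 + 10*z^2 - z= 10*z^2 - 72*z - 64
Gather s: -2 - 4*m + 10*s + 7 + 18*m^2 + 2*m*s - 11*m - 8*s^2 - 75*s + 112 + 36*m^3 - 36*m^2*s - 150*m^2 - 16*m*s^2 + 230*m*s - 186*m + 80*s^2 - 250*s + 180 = 36*m^3 - 132*m^2 - 201*m + s^2*(72 - 16*m) + s*(-36*m^2 + 232*m - 315) + 297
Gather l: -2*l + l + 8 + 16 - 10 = 14 - l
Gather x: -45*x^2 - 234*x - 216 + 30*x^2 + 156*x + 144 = -15*x^2 - 78*x - 72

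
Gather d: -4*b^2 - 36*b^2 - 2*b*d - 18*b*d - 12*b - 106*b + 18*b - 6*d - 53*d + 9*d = -40*b^2 - 100*b + d*(-20*b - 50)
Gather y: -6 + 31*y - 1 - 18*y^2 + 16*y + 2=-18*y^2 + 47*y - 5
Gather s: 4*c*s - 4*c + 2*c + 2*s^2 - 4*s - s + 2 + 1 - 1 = -2*c + 2*s^2 + s*(4*c - 5) + 2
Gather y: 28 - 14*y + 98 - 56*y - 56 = 70 - 70*y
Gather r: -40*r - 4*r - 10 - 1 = -44*r - 11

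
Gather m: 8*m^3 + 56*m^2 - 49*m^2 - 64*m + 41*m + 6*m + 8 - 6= 8*m^3 + 7*m^2 - 17*m + 2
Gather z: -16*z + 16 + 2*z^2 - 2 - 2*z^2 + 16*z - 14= 0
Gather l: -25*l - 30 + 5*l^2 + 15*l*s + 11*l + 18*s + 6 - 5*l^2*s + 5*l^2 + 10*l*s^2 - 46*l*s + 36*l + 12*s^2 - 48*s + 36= l^2*(10 - 5*s) + l*(10*s^2 - 31*s + 22) + 12*s^2 - 30*s + 12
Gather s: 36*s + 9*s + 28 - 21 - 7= 45*s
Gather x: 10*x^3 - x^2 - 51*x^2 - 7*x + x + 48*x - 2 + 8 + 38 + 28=10*x^3 - 52*x^2 + 42*x + 72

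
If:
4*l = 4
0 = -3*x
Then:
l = 1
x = 0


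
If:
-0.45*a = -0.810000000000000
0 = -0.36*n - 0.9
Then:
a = 1.80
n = -2.50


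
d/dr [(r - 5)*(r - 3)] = 2*r - 8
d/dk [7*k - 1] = 7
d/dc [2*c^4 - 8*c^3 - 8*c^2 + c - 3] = 8*c^3 - 24*c^2 - 16*c + 1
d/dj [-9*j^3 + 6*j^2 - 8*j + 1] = -27*j^2 + 12*j - 8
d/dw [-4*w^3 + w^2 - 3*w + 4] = -12*w^2 + 2*w - 3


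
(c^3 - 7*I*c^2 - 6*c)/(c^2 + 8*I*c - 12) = c*(c^2 - 7*I*c - 6)/(c^2 + 8*I*c - 12)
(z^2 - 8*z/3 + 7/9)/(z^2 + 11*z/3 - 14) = (z - 1/3)/(z + 6)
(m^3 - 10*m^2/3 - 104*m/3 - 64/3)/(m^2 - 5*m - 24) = (3*m^2 + 14*m + 8)/(3*(m + 3))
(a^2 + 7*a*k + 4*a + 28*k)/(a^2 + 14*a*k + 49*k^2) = (a + 4)/(a + 7*k)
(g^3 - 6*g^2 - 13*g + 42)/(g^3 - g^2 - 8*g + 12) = (g - 7)/(g - 2)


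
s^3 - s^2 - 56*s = s*(s - 8)*(s + 7)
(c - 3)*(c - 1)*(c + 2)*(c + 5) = c^4 + 3*c^3 - 15*c^2 - 19*c + 30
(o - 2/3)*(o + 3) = o^2 + 7*o/3 - 2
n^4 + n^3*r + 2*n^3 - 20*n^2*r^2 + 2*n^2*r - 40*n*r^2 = n*(n + 2)*(n - 4*r)*(n + 5*r)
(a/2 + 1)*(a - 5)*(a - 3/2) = a^3/2 - 9*a^2/4 - 11*a/4 + 15/2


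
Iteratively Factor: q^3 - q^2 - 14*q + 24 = (q + 4)*(q^2 - 5*q + 6) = (q - 3)*(q + 4)*(q - 2)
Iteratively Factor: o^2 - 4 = (o + 2)*(o - 2)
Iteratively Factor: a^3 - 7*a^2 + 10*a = (a - 5)*(a^2 - 2*a) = a*(a - 5)*(a - 2)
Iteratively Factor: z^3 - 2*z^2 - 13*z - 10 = (z - 5)*(z^2 + 3*z + 2) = (z - 5)*(z + 1)*(z + 2)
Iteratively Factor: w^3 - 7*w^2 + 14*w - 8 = (w - 1)*(w^2 - 6*w + 8) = (w - 2)*(w - 1)*(w - 4)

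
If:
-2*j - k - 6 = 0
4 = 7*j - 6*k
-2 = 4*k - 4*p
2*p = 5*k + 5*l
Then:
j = -32/19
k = -50/19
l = 169/95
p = -81/38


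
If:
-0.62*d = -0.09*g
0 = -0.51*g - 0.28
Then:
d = -0.08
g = -0.55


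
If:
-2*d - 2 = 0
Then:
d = -1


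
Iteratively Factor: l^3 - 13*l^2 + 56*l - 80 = (l - 4)*(l^2 - 9*l + 20) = (l - 4)^2*(l - 5)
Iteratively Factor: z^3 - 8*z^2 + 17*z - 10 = (z - 5)*(z^2 - 3*z + 2) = (z - 5)*(z - 2)*(z - 1)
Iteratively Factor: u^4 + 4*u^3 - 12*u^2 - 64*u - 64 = (u - 4)*(u^3 + 8*u^2 + 20*u + 16) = (u - 4)*(u + 2)*(u^2 + 6*u + 8) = (u - 4)*(u + 2)^2*(u + 4)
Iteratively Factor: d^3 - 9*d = (d + 3)*(d^2 - 3*d) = d*(d + 3)*(d - 3)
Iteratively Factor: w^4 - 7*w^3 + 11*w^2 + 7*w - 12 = (w - 1)*(w^3 - 6*w^2 + 5*w + 12) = (w - 3)*(w - 1)*(w^2 - 3*w - 4) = (w - 4)*(w - 3)*(w - 1)*(w + 1)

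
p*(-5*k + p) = -5*k*p + p^2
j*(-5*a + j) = -5*a*j + j^2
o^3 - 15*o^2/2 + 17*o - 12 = (o - 4)*(o - 2)*(o - 3/2)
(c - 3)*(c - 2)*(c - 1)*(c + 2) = c^4 - 4*c^3 - c^2 + 16*c - 12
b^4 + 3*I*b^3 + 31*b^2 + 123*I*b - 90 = (b - 6*I)*(b + I)*(b + 3*I)*(b + 5*I)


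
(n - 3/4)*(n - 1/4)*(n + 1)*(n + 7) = n^4 + 7*n^3 - 13*n^2/16 - 11*n/2 + 21/16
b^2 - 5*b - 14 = (b - 7)*(b + 2)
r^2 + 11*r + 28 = (r + 4)*(r + 7)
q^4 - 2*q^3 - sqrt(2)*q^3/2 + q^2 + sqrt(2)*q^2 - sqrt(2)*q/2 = q*(q - 1)^2*(q - sqrt(2)/2)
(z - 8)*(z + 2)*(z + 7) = z^3 + z^2 - 58*z - 112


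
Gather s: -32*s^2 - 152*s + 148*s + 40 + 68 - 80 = -32*s^2 - 4*s + 28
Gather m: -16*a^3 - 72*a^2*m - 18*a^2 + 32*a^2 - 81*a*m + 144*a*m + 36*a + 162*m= -16*a^3 + 14*a^2 + 36*a + m*(-72*a^2 + 63*a + 162)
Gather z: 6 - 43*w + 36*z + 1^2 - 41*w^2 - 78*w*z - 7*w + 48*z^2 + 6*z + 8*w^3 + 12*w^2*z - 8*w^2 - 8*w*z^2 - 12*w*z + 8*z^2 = 8*w^3 - 49*w^2 - 50*w + z^2*(56 - 8*w) + z*(12*w^2 - 90*w + 42) + 7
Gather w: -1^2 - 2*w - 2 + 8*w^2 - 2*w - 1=8*w^2 - 4*w - 4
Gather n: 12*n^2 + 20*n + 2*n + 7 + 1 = 12*n^2 + 22*n + 8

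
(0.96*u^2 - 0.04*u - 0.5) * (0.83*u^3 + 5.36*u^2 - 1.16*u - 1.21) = 0.7968*u^5 + 5.1124*u^4 - 1.743*u^3 - 3.7952*u^2 + 0.6284*u + 0.605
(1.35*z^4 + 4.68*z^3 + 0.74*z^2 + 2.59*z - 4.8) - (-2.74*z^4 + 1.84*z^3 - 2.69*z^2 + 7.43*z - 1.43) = 4.09*z^4 + 2.84*z^3 + 3.43*z^2 - 4.84*z - 3.37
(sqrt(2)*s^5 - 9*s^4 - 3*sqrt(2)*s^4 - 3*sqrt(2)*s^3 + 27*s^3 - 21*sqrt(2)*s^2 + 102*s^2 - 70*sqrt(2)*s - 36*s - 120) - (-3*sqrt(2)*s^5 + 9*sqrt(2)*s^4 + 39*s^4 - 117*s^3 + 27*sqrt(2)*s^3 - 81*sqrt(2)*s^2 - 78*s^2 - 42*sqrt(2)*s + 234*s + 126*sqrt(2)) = 4*sqrt(2)*s^5 - 48*s^4 - 12*sqrt(2)*s^4 - 30*sqrt(2)*s^3 + 144*s^3 + 60*sqrt(2)*s^2 + 180*s^2 - 270*s - 28*sqrt(2)*s - 126*sqrt(2) - 120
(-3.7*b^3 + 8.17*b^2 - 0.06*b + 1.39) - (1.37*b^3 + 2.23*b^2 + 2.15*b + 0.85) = -5.07*b^3 + 5.94*b^2 - 2.21*b + 0.54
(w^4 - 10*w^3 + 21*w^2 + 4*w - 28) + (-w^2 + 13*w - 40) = w^4 - 10*w^3 + 20*w^2 + 17*w - 68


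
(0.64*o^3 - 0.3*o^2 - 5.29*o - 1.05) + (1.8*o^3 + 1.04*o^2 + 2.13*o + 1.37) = 2.44*o^3 + 0.74*o^2 - 3.16*o + 0.32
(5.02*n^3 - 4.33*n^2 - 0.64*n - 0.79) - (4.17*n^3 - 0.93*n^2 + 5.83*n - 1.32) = 0.85*n^3 - 3.4*n^2 - 6.47*n + 0.53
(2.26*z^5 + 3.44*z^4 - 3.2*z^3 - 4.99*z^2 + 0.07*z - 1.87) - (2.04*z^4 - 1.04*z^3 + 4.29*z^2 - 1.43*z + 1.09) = 2.26*z^5 + 1.4*z^4 - 2.16*z^3 - 9.28*z^2 + 1.5*z - 2.96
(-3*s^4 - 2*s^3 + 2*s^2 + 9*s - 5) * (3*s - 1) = -9*s^5 - 3*s^4 + 8*s^3 + 25*s^2 - 24*s + 5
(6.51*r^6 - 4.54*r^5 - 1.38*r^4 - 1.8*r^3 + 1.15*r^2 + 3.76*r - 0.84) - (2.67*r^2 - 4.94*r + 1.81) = 6.51*r^6 - 4.54*r^5 - 1.38*r^4 - 1.8*r^3 - 1.52*r^2 + 8.7*r - 2.65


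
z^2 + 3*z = z*(z + 3)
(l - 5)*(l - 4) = l^2 - 9*l + 20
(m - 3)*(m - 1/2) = m^2 - 7*m/2 + 3/2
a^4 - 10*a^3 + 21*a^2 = a^2*(a - 7)*(a - 3)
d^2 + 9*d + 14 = (d + 2)*(d + 7)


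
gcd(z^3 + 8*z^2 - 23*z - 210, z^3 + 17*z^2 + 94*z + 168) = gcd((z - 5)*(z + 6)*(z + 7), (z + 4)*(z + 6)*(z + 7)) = z^2 + 13*z + 42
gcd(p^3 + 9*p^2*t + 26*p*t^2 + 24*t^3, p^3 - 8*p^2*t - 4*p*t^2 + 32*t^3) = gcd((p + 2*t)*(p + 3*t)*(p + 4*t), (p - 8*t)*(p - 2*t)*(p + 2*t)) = p + 2*t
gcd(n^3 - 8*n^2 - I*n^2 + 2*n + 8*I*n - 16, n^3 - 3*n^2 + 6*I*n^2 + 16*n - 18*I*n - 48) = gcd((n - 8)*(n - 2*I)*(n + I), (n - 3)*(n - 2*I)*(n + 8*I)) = n - 2*I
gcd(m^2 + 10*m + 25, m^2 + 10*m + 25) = m^2 + 10*m + 25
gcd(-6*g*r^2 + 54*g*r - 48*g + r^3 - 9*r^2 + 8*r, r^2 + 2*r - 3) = r - 1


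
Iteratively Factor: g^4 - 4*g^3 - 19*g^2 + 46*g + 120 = (g - 5)*(g^3 + g^2 - 14*g - 24) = (g - 5)*(g - 4)*(g^2 + 5*g + 6) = (g - 5)*(g - 4)*(g + 3)*(g + 2)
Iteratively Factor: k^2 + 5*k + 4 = (k + 1)*(k + 4)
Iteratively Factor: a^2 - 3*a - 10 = (a - 5)*(a + 2)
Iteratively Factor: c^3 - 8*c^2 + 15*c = (c - 3)*(c^2 - 5*c) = c*(c - 3)*(c - 5)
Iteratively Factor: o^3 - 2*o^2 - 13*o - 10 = (o + 2)*(o^2 - 4*o - 5) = (o + 1)*(o + 2)*(o - 5)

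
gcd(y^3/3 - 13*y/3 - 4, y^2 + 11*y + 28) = 1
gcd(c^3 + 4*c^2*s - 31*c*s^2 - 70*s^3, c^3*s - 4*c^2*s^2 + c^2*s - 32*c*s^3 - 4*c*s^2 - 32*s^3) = 1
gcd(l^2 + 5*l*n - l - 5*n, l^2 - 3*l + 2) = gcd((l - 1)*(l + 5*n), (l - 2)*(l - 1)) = l - 1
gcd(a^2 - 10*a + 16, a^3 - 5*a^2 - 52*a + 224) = a - 8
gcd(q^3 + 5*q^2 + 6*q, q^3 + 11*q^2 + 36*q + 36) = q^2 + 5*q + 6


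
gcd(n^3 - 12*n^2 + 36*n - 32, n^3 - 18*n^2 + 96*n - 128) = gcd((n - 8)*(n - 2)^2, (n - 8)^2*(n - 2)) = n^2 - 10*n + 16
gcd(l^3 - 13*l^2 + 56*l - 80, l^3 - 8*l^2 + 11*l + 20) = l^2 - 9*l + 20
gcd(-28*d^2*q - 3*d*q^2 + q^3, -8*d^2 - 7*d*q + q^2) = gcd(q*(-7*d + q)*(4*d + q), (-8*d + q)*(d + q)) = 1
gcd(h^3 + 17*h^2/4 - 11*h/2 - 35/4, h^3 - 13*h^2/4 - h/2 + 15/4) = h + 1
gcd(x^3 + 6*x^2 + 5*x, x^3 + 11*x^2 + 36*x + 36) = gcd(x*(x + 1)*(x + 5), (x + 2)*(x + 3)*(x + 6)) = 1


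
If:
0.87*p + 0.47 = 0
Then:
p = -0.54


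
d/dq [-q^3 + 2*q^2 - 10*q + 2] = -3*q^2 + 4*q - 10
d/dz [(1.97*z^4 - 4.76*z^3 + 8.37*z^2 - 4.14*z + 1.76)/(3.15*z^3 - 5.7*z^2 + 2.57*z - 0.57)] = (6.2055*z^6 - 22.458*z^5 + 15.9552*z^4 - 2.876*z^3 - 10.5795*z^2 + 10.5222*z - 2.1634)/(9.9225*z^6 - 35.91*z^5 + 48.681*z^4 - 32.889*z^3 + 13.1029*z^2 - 2.9298*z + 0.3249)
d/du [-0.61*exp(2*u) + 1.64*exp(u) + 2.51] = (1.64 - 1.22*exp(u))*exp(u)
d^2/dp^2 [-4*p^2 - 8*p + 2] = -8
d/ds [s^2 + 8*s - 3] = 2*s + 8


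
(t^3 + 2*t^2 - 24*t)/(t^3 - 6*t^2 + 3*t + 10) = t*(t^2 + 2*t - 24)/(t^3 - 6*t^2 + 3*t + 10)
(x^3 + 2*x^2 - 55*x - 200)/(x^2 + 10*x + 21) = (x^3 + 2*x^2 - 55*x - 200)/(x^2 + 10*x + 21)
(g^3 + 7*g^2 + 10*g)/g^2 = g + 7 + 10/g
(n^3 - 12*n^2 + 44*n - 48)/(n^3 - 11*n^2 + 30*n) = (n^2 - 6*n + 8)/(n*(n - 5))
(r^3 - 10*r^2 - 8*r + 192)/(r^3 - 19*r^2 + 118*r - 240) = (r + 4)/(r - 5)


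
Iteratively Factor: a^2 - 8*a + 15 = (a - 3)*(a - 5)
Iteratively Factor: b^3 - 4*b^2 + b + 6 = (b - 2)*(b^2 - 2*b - 3) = (b - 2)*(b + 1)*(b - 3)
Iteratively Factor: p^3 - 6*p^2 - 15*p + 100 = (p - 5)*(p^2 - p - 20) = (p - 5)^2*(p + 4)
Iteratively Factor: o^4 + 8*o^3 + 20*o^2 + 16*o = (o + 2)*(o^3 + 6*o^2 + 8*o) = (o + 2)*(o + 4)*(o^2 + 2*o) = o*(o + 2)*(o + 4)*(o + 2)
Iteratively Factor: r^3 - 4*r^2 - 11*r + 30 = (r + 3)*(r^2 - 7*r + 10) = (r - 2)*(r + 3)*(r - 5)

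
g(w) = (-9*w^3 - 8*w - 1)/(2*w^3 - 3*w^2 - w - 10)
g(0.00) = 0.10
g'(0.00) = 0.79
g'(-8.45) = 0.06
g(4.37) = -8.26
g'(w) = (-27*w^2 - 8)/(2*w^3 - 3*w^2 - w - 10) + (-6*w^2 + 6*w + 1)*(-9*w^3 - 8*w - 1)/(2*w^3 - 3*w^2 - w - 10)^2 = (27*w^4 + 50*w^3 + 252*w^2 - 6*w + 79)/(4*w^6 - 12*w^5 + 5*w^4 - 34*w^3 + 61*w^2 + 20*w + 100)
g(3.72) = -10.35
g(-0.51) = -0.41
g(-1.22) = -1.49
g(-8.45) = -3.86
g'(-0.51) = 1.29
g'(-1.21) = 1.52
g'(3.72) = 4.96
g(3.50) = -11.69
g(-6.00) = -3.66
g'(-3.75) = 0.27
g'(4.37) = 2.08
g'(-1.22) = 1.51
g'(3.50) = 7.41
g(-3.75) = -3.27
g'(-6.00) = 0.11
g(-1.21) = -1.47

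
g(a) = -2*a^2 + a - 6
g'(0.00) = 1.00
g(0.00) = -6.00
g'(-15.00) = 61.00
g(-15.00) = -471.00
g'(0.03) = 0.88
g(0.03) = -5.97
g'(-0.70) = 3.80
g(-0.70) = -7.68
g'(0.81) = -2.24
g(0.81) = -6.50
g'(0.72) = -1.88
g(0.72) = -6.32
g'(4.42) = -16.68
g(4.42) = -40.65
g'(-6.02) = 25.08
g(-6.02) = -84.50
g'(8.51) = -33.04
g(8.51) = -142.33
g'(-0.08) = 1.32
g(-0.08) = -6.09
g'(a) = 1 - 4*a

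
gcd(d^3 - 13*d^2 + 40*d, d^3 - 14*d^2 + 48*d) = d^2 - 8*d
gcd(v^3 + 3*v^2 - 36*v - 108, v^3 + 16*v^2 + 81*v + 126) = v^2 + 9*v + 18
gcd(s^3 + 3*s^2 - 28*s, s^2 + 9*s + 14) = s + 7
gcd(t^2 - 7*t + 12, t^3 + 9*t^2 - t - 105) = t - 3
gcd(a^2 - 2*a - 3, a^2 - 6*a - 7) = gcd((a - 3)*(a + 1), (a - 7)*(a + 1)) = a + 1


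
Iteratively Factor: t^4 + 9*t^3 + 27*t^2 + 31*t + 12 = (t + 1)*(t^3 + 8*t^2 + 19*t + 12) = (t + 1)*(t + 3)*(t^2 + 5*t + 4) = (t + 1)*(t + 3)*(t + 4)*(t + 1)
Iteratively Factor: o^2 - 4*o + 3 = (o - 3)*(o - 1)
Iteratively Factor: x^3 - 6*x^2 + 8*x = (x - 2)*(x^2 - 4*x) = x*(x - 2)*(x - 4)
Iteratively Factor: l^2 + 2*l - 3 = (l - 1)*(l + 3)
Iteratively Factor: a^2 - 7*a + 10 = (a - 5)*(a - 2)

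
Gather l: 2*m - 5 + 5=2*m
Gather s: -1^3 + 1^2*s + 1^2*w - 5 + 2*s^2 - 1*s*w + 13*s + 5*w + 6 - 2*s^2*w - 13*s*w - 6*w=s^2*(2 - 2*w) + s*(14 - 14*w)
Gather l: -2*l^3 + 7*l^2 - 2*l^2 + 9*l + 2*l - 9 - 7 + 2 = -2*l^3 + 5*l^2 + 11*l - 14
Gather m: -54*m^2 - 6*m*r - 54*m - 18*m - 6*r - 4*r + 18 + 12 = -54*m^2 + m*(-6*r - 72) - 10*r + 30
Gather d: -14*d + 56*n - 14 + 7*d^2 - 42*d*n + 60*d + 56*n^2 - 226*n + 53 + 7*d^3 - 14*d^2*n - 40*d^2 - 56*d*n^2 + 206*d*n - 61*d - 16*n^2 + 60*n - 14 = 7*d^3 + d^2*(-14*n - 33) + d*(-56*n^2 + 164*n - 15) + 40*n^2 - 110*n + 25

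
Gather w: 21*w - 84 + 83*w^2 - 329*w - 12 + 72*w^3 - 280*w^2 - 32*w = 72*w^3 - 197*w^2 - 340*w - 96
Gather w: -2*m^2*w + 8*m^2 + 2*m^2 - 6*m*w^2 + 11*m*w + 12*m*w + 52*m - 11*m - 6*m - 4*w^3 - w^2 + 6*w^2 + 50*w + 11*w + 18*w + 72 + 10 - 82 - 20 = 10*m^2 + 35*m - 4*w^3 + w^2*(5 - 6*m) + w*(-2*m^2 + 23*m + 79) - 20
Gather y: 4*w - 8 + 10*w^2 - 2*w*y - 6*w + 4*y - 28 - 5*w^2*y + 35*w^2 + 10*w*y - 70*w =45*w^2 - 72*w + y*(-5*w^2 + 8*w + 4) - 36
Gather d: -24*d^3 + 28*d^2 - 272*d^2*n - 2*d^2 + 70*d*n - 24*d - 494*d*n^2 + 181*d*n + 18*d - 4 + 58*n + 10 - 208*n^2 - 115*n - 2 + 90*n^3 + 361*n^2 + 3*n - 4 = -24*d^3 + d^2*(26 - 272*n) + d*(-494*n^2 + 251*n - 6) + 90*n^3 + 153*n^2 - 54*n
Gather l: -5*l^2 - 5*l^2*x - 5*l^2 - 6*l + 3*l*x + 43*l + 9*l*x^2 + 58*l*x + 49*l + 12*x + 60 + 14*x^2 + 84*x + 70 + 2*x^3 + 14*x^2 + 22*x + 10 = l^2*(-5*x - 10) + l*(9*x^2 + 61*x + 86) + 2*x^3 + 28*x^2 + 118*x + 140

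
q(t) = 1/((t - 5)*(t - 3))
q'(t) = -1/((t - 5)*(t - 3)^2) - 1/((t - 5)^2*(t - 3)) = 2*(4 - t)/(t^4 - 16*t^3 + 94*t^2 - 240*t + 225)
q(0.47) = 0.09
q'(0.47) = 0.05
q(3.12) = -4.43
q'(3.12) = 34.58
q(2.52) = 0.84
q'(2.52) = 2.09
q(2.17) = 0.43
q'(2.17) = 0.66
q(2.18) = 0.43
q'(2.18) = 0.68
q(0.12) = 0.07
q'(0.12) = 0.04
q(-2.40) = 0.03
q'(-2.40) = 0.01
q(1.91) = 0.30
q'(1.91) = 0.37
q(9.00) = 0.04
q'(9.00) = -0.02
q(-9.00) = 0.01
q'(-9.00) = 0.00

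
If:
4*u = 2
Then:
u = 1/2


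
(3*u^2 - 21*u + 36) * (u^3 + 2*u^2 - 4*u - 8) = 3*u^5 - 15*u^4 - 18*u^3 + 132*u^2 + 24*u - 288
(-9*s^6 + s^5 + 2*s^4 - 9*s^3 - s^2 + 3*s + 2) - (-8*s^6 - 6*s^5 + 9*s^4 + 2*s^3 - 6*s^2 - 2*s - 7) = -s^6 + 7*s^5 - 7*s^4 - 11*s^3 + 5*s^2 + 5*s + 9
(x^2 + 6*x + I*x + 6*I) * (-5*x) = -5*x^3 - 30*x^2 - 5*I*x^2 - 30*I*x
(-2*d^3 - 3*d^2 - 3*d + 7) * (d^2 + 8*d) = -2*d^5 - 19*d^4 - 27*d^3 - 17*d^2 + 56*d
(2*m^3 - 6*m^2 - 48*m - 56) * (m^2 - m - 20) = 2*m^5 - 8*m^4 - 82*m^3 + 112*m^2 + 1016*m + 1120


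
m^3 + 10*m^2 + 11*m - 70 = (m - 2)*(m + 5)*(m + 7)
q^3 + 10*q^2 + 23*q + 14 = (q + 1)*(q + 2)*(q + 7)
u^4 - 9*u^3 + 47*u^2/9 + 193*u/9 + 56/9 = (u - 8)*(u - 7/3)*(u + 1/3)*(u + 1)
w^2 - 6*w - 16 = (w - 8)*(w + 2)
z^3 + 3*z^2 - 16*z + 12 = (z - 2)*(z - 1)*(z + 6)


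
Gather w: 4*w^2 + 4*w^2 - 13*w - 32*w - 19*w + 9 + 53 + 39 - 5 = 8*w^2 - 64*w + 96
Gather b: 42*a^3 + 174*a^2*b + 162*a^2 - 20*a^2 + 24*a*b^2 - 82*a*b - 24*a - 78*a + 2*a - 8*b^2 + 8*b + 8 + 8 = 42*a^3 + 142*a^2 - 100*a + b^2*(24*a - 8) + b*(174*a^2 - 82*a + 8) + 16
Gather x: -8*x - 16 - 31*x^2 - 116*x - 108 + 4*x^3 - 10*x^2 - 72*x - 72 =4*x^3 - 41*x^2 - 196*x - 196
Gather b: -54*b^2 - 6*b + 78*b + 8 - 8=-54*b^2 + 72*b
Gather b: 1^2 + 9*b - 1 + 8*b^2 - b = 8*b^2 + 8*b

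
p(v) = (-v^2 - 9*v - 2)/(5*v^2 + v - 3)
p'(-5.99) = 0.05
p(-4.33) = 0.21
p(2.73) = -0.92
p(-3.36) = 0.34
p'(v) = (-10*v - 1)*(-v^2 - 9*v - 2)/(5*v^2 + v - 3)^2 + (-2*v - 9)/(5*v^2 + v - 3)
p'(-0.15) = 2.83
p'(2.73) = 0.31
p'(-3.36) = 0.17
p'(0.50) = 33.92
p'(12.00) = 0.01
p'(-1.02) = 34.54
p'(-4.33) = 0.10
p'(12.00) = 0.01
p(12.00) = -0.35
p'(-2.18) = 0.53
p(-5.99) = 0.09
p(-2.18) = 0.69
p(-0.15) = 0.22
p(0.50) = 5.40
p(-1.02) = 5.19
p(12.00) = -0.35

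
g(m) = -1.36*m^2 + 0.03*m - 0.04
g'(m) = 0.03 - 2.72*m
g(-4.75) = -30.87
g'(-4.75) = 12.95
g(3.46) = -16.22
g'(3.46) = -9.38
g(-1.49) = -3.10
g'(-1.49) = 4.08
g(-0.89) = -1.14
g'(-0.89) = 2.45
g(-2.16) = -6.45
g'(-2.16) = 5.91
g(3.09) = -12.93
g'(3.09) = -8.37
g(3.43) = -15.94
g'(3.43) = -9.30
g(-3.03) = -12.62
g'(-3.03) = 8.27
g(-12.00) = -196.24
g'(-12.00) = 32.67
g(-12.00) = -196.24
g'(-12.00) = 32.67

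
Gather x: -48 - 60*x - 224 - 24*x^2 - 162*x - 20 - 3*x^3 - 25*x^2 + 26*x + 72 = -3*x^3 - 49*x^2 - 196*x - 220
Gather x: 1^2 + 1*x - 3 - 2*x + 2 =-x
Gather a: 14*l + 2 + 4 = 14*l + 6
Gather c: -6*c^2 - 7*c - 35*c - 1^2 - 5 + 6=-6*c^2 - 42*c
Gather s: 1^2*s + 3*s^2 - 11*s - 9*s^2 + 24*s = -6*s^2 + 14*s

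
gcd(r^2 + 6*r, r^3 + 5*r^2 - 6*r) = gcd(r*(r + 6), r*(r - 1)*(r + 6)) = r^2 + 6*r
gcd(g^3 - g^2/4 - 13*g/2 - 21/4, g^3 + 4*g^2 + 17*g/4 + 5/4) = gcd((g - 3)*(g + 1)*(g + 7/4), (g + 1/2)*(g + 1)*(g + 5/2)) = g + 1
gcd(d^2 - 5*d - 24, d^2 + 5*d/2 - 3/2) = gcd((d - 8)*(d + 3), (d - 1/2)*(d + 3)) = d + 3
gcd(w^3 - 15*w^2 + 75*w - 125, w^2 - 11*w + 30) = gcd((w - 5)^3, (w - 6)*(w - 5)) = w - 5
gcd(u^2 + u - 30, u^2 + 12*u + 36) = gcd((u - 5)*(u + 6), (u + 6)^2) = u + 6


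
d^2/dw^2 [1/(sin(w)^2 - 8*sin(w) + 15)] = 2*(-2*sin(w)^4 + 12*sin(w)^3 + sin(w)^2 - 84*sin(w) + 49)/(sin(w)^2 - 8*sin(w) + 15)^3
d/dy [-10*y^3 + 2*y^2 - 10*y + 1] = -30*y^2 + 4*y - 10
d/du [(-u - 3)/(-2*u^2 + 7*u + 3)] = (2*u^2 - 7*u - (u + 3)*(4*u - 7) - 3)/(-2*u^2 + 7*u + 3)^2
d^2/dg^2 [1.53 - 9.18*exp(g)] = -9.18*exp(g)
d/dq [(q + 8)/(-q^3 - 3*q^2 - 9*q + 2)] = (-q^3 - 3*q^2 - 9*q + 3*(q + 8)*(q^2 + 2*q + 3) + 2)/(q^3 + 3*q^2 + 9*q - 2)^2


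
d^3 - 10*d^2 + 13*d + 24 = (d - 8)*(d - 3)*(d + 1)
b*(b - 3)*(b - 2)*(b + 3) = b^4 - 2*b^3 - 9*b^2 + 18*b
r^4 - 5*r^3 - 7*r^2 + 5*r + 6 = (r - 6)*(r - 1)*(r + 1)^2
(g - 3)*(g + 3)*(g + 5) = g^3 + 5*g^2 - 9*g - 45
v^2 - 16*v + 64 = (v - 8)^2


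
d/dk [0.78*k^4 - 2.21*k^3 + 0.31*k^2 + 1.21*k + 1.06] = 3.12*k^3 - 6.63*k^2 + 0.62*k + 1.21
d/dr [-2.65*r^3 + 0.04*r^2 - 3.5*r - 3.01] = -7.95*r^2 + 0.08*r - 3.5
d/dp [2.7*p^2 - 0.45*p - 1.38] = 5.4*p - 0.45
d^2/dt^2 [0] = 0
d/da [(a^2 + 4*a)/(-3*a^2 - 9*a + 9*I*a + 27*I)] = (a^2*(1 + 3*I) + 18*I*a + 36*I)/(3*(a^4 + 6*a^3*(1 - I) - 36*I*a^2 - 54*a*(1 + I) - 81))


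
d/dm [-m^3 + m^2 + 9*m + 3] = -3*m^2 + 2*m + 9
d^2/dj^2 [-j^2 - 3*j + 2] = -2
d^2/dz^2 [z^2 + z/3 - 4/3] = 2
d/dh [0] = 0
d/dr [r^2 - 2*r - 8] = 2*r - 2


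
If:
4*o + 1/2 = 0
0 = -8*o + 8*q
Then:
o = -1/8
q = -1/8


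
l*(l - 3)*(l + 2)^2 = l^4 + l^3 - 8*l^2 - 12*l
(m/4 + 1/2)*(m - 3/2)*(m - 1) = m^3/4 - m^2/8 - 7*m/8 + 3/4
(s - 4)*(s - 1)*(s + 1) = s^3 - 4*s^2 - s + 4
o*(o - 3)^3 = o^4 - 9*o^3 + 27*o^2 - 27*o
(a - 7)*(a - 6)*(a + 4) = a^3 - 9*a^2 - 10*a + 168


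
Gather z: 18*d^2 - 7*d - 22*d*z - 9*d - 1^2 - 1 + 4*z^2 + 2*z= 18*d^2 - 16*d + 4*z^2 + z*(2 - 22*d) - 2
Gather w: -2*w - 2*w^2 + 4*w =-2*w^2 + 2*w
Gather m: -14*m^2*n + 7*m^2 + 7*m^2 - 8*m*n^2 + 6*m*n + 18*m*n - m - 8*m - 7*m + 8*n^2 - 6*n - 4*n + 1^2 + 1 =m^2*(14 - 14*n) + m*(-8*n^2 + 24*n - 16) + 8*n^2 - 10*n + 2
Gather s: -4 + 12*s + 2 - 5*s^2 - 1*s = -5*s^2 + 11*s - 2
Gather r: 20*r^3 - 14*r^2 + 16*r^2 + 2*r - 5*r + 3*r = 20*r^3 + 2*r^2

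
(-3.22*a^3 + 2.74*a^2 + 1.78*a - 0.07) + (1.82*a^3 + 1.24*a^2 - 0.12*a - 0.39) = -1.4*a^3 + 3.98*a^2 + 1.66*a - 0.46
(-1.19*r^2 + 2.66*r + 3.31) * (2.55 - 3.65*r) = 4.3435*r^3 - 12.7435*r^2 - 5.2985*r + 8.4405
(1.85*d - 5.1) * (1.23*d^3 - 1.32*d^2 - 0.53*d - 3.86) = 2.2755*d^4 - 8.715*d^3 + 5.7515*d^2 - 4.438*d + 19.686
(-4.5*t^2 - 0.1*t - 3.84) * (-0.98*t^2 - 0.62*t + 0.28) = 4.41*t^4 + 2.888*t^3 + 2.5652*t^2 + 2.3528*t - 1.0752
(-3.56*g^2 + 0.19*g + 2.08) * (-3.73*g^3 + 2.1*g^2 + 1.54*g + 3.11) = 13.2788*g^5 - 8.1847*g^4 - 12.8418*g^3 - 6.411*g^2 + 3.7941*g + 6.4688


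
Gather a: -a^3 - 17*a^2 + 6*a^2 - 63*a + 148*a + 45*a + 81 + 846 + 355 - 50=-a^3 - 11*a^2 + 130*a + 1232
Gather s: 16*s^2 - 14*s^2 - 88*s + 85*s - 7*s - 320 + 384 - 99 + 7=2*s^2 - 10*s - 28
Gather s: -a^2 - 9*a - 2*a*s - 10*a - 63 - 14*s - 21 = -a^2 - 19*a + s*(-2*a - 14) - 84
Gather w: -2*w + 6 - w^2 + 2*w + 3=9 - w^2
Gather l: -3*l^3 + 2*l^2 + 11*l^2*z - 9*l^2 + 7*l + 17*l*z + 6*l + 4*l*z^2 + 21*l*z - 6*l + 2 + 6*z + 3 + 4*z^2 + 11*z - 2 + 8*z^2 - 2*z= -3*l^3 + l^2*(11*z - 7) + l*(4*z^2 + 38*z + 7) + 12*z^2 + 15*z + 3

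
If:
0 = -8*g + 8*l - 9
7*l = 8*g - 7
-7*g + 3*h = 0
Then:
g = 119/8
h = 833/24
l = 16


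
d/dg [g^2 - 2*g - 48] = 2*g - 2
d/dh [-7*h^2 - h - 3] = -14*h - 1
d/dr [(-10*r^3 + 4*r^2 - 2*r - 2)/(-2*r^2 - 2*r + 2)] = (5*r^4 + 10*r^3 - 18*r^2 + 2*r - 2)/(r^4 + 2*r^3 - r^2 - 2*r + 1)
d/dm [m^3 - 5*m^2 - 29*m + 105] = 3*m^2 - 10*m - 29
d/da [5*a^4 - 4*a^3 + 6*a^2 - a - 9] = 20*a^3 - 12*a^2 + 12*a - 1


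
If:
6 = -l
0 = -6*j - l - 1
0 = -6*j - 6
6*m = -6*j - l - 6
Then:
No Solution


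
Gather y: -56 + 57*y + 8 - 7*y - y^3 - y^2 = -y^3 - y^2 + 50*y - 48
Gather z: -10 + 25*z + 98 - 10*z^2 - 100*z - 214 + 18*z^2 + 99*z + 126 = 8*z^2 + 24*z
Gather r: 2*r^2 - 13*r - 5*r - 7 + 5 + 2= 2*r^2 - 18*r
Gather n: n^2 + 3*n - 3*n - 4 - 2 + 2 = n^2 - 4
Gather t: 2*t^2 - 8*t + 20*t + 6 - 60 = 2*t^2 + 12*t - 54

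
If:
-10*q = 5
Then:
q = -1/2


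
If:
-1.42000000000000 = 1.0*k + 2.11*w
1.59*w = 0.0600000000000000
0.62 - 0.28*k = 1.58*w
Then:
No Solution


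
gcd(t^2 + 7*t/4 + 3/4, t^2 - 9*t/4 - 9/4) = t + 3/4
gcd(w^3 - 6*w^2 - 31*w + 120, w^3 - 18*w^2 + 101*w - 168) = w^2 - 11*w + 24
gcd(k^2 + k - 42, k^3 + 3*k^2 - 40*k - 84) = k^2 + k - 42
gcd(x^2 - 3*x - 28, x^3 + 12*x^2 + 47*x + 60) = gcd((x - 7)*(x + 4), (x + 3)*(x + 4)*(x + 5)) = x + 4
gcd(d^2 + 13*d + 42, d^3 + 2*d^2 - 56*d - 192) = d + 6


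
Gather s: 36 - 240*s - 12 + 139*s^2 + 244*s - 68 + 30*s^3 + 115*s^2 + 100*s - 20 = 30*s^3 + 254*s^2 + 104*s - 64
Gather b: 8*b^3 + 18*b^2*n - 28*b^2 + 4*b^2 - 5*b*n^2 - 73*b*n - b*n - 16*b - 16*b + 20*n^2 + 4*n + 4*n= 8*b^3 + b^2*(18*n - 24) + b*(-5*n^2 - 74*n - 32) + 20*n^2 + 8*n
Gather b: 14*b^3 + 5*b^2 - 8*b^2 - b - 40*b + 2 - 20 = 14*b^3 - 3*b^2 - 41*b - 18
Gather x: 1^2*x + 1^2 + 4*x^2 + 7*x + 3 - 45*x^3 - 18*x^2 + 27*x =-45*x^3 - 14*x^2 + 35*x + 4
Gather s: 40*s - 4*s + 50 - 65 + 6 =36*s - 9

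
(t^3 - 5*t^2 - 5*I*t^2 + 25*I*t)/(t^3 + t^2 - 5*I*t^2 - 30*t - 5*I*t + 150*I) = t/(t + 6)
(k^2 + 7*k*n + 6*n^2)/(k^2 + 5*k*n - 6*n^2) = (k + n)/(k - n)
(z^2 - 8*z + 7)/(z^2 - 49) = (z - 1)/(z + 7)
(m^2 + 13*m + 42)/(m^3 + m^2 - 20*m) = (m^2 + 13*m + 42)/(m*(m^2 + m - 20))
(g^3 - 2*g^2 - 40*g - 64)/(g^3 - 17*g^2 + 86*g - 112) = (g^2 + 6*g + 8)/(g^2 - 9*g + 14)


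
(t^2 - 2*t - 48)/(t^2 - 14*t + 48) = (t + 6)/(t - 6)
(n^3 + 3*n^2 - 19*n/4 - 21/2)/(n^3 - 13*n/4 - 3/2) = (2*n + 7)/(2*n + 1)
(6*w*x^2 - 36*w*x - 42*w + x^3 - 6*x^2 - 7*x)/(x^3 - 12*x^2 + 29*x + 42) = (6*w + x)/(x - 6)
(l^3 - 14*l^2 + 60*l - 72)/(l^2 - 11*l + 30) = (l^2 - 8*l + 12)/(l - 5)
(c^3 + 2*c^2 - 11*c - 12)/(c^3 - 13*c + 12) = (c + 1)/(c - 1)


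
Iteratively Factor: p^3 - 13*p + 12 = (p - 1)*(p^2 + p - 12) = (p - 1)*(p + 4)*(p - 3)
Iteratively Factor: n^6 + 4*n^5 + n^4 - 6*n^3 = (n - 1)*(n^5 + 5*n^4 + 6*n^3) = (n - 1)*(n + 3)*(n^4 + 2*n^3) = n*(n - 1)*(n + 3)*(n^3 + 2*n^2) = n^2*(n - 1)*(n + 3)*(n^2 + 2*n) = n^3*(n - 1)*(n + 3)*(n + 2)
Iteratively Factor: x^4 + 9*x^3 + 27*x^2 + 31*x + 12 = (x + 3)*(x^3 + 6*x^2 + 9*x + 4) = (x + 1)*(x + 3)*(x^2 + 5*x + 4) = (x + 1)^2*(x + 3)*(x + 4)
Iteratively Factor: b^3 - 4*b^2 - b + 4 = (b + 1)*(b^2 - 5*b + 4) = (b - 1)*(b + 1)*(b - 4)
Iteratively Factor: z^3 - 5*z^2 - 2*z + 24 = (z - 4)*(z^2 - z - 6) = (z - 4)*(z + 2)*(z - 3)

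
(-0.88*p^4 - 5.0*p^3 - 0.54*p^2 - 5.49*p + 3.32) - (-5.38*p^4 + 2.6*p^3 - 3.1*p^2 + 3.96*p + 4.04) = 4.5*p^4 - 7.6*p^3 + 2.56*p^2 - 9.45*p - 0.72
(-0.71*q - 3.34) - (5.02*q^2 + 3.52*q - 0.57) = -5.02*q^2 - 4.23*q - 2.77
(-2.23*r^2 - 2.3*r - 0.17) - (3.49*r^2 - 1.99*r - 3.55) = -5.72*r^2 - 0.31*r + 3.38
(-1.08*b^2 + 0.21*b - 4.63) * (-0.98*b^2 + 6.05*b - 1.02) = 1.0584*b^4 - 6.7398*b^3 + 6.9095*b^2 - 28.2257*b + 4.7226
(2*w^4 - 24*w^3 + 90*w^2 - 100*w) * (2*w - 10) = 4*w^5 - 68*w^4 + 420*w^3 - 1100*w^2 + 1000*w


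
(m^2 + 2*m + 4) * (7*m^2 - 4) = 7*m^4 + 14*m^3 + 24*m^2 - 8*m - 16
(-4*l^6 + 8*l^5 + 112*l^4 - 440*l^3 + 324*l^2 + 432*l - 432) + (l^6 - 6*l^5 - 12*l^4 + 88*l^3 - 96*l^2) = -3*l^6 + 2*l^5 + 100*l^4 - 352*l^3 + 228*l^2 + 432*l - 432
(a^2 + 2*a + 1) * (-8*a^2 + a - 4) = -8*a^4 - 15*a^3 - 10*a^2 - 7*a - 4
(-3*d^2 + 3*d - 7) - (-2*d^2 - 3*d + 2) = -d^2 + 6*d - 9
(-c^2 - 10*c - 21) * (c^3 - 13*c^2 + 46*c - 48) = -c^5 + 3*c^4 + 63*c^3 - 139*c^2 - 486*c + 1008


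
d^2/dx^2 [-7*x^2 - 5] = -14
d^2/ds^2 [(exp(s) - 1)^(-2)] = (4*exp(s) + 2)*exp(s)/(1 - exp(s))^4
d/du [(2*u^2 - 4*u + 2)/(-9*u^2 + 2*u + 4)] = 4*(-8*u^2 + 13*u - 5)/(81*u^4 - 36*u^3 - 68*u^2 + 16*u + 16)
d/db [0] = 0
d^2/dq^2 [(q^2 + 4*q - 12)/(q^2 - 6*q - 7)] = 10*(2*q^3 - 3*q^2 + 60*q - 127)/(q^6 - 18*q^5 + 87*q^4 + 36*q^3 - 609*q^2 - 882*q - 343)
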